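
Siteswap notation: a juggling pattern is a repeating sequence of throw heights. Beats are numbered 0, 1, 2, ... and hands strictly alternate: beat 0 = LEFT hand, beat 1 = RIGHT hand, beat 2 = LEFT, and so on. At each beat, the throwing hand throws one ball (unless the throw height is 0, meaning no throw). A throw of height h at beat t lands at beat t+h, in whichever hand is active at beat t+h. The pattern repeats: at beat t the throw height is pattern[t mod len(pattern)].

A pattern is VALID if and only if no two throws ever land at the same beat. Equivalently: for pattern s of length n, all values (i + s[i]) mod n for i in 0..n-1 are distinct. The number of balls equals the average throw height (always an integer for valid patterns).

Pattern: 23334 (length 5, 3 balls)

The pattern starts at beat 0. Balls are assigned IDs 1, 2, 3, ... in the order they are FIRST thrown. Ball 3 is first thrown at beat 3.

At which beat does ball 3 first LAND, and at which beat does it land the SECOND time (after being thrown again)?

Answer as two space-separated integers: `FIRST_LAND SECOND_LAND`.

Beat 0 (L): throw ball1 h=2 -> lands@2:L; in-air after throw: [b1@2:L]
Beat 1 (R): throw ball2 h=3 -> lands@4:L; in-air after throw: [b1@2:L b2@4:L]
Beat 2 (L): throw ball1 h=3 -> lands@5:R; in-air after throw: [b2@4:L b1@5:R]
Beat 3 (R): throw ball3 h=3 -> lands@6:L; in-air after throw: [b2@4:L b1@5:R b3@6:L]
Beat 4 (L): throw ball2 h=4 -> lands@8:L; in-air after throw: [b1@5:R b3@6:L b2@8:L]
Beat 5 (R): throw ball1 h=2 -> lands@7:R; in-air after throw: [b3@6:L b1@7:R b2@8:L]
Beat 6 (L): throw ball3 h=3 -> lands@9:R; in-air after throw: [b1@7:R b2@8:L b3@9:R]
Beat 7 (R): throw ball1 h=3 -> lands@10:L; in-air after throw: [b2@8:L b3@9:R b1@10:L]
Beat 8 (L): throw ball2 h=3 -> lands@11:R; in-air after throw: [b3@9:R b1@10:L b2@11:R]
Beat 9 (R): throw ball3 h=4 -> lands@13:R; in-air after throw: [b1@10:L b2@11:R b3@13:R]
Ball 3: thrown@3 h=3 -> first land @6; rethrown@6 h=3 -> second land @9

Answer: 6 9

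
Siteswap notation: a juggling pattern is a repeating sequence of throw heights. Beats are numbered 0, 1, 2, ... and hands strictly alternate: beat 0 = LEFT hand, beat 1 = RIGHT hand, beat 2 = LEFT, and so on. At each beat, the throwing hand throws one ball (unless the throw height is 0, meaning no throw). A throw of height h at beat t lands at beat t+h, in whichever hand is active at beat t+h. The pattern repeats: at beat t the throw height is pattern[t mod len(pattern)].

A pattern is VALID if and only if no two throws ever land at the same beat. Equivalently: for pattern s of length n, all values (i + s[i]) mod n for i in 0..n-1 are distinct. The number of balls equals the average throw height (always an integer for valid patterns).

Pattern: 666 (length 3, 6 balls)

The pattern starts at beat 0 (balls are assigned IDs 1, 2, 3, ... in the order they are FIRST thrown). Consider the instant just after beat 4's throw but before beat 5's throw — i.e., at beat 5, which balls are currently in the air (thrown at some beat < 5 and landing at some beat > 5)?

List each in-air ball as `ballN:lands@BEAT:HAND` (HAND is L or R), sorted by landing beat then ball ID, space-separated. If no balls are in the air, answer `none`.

Beat 0 (L): throw ball1 h=6 -> lands@6:L; in-air after throw: [b1@6:L]
Beat 1 (R): throw ball2 h=6 -> lands@7:R; in-air after throw: [b1@6:L b2@7:R]
Beat 2 (L): throw ball3 h=6 -> lands@8:L; in-air after throw: [b1@6:L b2@7:R b3@8:L]
Beat 3 (R): throw ball4 h=6 -> lands@9:R; in-air after throw: [b1@6:L b2@7:R b3@8:L b4@9:R]
Beat 4 (L): throw ball5 h=6 -> lands@10:L; in-air after throw: [b1@6:L b2@7:R b3@8:L b4@9:R b5@10:L]
Beat 5 (R): throw ball6 h=6 -> lands@11:R; in-air after throw: [b1@6:L b2@7:R b3@8:L b4@9:R b5@10:L b6@11:R]

Answer: ball1:lands@6:L ball2:lands@7:R ball3:lands@8:L ball4:lands@9:R ball5:lands@10:L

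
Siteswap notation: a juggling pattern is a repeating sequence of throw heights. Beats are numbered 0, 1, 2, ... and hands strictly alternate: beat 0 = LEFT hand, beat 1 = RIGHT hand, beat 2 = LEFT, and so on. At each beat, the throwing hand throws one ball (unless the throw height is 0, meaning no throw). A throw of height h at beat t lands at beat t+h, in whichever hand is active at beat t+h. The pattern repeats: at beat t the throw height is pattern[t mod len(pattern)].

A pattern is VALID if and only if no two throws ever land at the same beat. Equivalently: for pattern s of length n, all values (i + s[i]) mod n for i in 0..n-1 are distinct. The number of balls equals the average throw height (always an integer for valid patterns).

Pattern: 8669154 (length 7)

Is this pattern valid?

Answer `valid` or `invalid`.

i=0: (i + s[i]) mod n = (0 + 8) mod 7 = 1
i=1: (i + s[i]) mod n = (1 + 6) mod 7 = 0
i=2: (i + s[i]) mod n = (2 + 6) mod 7 = 1
i=3: (i + s[i]) mod n = (3 + 9) mod 7 = 5
i=4: (i + s[i]) mod n = (4 + 1) mod 7 = 5
i=5: (i + s[i]) mod n = (5 + 5) mod 7 = 3
i=6: (i + s[i]) mod n = (6 + 4) mod 7 = 3
Residues: [1, 0, 1, 5, 5, 3, 3], distinct: False

Answer: invalid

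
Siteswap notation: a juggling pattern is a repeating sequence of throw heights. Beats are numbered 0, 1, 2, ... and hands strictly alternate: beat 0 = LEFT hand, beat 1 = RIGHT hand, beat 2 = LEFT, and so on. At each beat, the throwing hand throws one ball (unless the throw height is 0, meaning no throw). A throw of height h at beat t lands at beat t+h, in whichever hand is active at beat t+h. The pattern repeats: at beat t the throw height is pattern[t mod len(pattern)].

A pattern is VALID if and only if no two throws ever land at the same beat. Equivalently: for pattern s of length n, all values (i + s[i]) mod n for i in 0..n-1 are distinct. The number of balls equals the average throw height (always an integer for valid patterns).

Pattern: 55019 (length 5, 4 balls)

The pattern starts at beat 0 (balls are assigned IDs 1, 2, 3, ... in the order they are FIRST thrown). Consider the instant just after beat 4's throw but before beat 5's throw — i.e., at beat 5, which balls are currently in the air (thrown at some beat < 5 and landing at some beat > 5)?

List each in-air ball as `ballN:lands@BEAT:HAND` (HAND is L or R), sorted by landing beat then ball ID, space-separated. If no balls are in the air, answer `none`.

Beat 0 (L): throw ball1 h=5 -> lands@5:R; in-air after throw: [b1@5:R]
Beat 1 (R): throw ball2 h=5 -> lands@6:L; in-air after throw: [b1@5:R b2@6:L]
Beat 3 (R): throw ball3 h=1 -> lands@4:L; in-air after throw: [b3@4:L b1@5:R b2@6:L]
Beat 4 (L): throw ball3 h=9 -> lands@13:R; in-air after throw: [b1@5:R b2@6:L b3@13:R]
Beat 5 (R): throw ball1 h=5 -> lands@10:L; in-air after throw: [b2@6:L b1@10:L b3@13:R]

Answer: ball2:lands@6:L ball3:lands@13:R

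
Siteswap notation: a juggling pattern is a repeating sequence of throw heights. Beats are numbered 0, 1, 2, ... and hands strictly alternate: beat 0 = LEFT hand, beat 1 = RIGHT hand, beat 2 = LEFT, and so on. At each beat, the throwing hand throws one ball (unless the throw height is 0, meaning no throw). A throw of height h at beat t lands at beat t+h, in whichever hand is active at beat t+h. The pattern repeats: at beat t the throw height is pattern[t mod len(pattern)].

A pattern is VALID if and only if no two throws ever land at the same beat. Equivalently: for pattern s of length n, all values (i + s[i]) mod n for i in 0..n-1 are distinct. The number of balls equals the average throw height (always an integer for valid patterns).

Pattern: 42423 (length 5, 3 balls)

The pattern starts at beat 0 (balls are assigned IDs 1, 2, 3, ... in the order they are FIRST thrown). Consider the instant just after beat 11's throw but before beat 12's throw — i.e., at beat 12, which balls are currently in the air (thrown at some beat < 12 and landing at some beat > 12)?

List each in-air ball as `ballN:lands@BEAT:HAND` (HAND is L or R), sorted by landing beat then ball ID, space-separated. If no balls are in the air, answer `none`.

Beat 0 (L): throw ball1 h=4 -> lands@4:L; in-air after throw: [b1@4:L]
Beat 1 (R): throw ball2 h=2 -> lands@3:R; in-air after throw: [b2@3:R b1@4:L]
Beat 2 (L): throw ball3 h=4 -> lands@6:L; in-air after throw: [b2@3:R b1@4:L b3@6:L]
Beat 3 (R): throw ball2 h=2 -> lands@5:R; in-air after throw: [b1@4:L b2@5:R b3@6:L]
Beat 4 (L): throw ball1 h=3 -> lands@7:R; in-air after throw: [b2@5:R b3@6:L b1@7:R]
Beat 5 (R): throw ball2 h=4 -> lands@9:R; in-air after throw: [b3@6:L b1@7:R b2@9:R]
Beat 6 (L): throw ball3 h=2 -> lands@8:L; in-air after throw: [b1@7:R b3@8:L b2@9:R]
Beat 7 (R): throw ball1 h=4 -> lands@11:R; in-air after throw: [b3@8:L b2@9:R b1@11:R]
Beat 8 (L): throw ball3 h=2 -> lands@10:L; in-air after throw: [b2@9:R b3@10:L b1@11:R]
Beat 9 (R): throw ball2 h=3 -> lands@12:L; in-air after throw: [b3@10:L b1@11:R b2@12:L]
Beat 10 (L): throw ball3 h=4 -> lands@14:L; in-air after throw: [b1@11:R b2@12:L b3@14:L]
Beat 11 (R): throw ball1 h=2 -> lands@13:R; in-air after throw: [b2@12:L b1@13:R b3@14:L]
Beat 12 (L): throw ball2 h=4 -> lands@16:L; in-air after throw: [b1@13:R b3@14:L b2@16:L]

Answer: ball1:lands@13:R ball3:lands@14:L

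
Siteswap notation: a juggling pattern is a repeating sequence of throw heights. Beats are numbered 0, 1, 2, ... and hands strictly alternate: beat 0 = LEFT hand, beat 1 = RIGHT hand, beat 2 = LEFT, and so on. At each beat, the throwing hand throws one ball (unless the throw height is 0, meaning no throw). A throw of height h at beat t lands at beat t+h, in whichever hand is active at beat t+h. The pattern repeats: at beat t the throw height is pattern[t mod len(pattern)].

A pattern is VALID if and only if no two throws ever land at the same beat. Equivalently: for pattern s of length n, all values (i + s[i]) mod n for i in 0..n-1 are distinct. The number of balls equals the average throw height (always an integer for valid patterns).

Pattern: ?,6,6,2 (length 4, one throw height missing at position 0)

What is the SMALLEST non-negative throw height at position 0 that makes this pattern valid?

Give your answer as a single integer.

i=0: s[i]=? (unknown)
i=1: (1 + 6) mod 4 = 3
i=2: (2 + 6) mod 4 = 0
i=3: (3 + 2) mod 4 = 1
Known residues: [0, 1, 3]; need a permutation of 0..3, so missing residue r = 2
Need (0 + s) mod 4 = 2; smallest s = (2 - 0) mod 4 = 2

Answer: 2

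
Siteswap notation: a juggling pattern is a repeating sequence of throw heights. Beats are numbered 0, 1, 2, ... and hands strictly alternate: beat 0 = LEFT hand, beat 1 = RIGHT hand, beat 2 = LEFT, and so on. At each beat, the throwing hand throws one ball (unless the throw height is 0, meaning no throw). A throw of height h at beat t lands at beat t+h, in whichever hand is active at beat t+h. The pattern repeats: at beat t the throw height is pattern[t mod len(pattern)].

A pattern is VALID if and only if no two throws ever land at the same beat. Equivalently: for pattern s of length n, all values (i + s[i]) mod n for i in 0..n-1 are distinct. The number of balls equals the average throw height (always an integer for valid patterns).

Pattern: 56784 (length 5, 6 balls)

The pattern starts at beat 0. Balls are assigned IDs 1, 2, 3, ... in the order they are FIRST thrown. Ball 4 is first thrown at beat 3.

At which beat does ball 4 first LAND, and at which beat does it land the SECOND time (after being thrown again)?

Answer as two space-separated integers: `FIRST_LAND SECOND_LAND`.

Answer: 11 17

Derivation:
Beat 0 (L): throw ball1 h=5 -> lands@5:R; in-air after throw: [b1@5:R]
Beat 1 (R): throw ball2 h=6 -> lands@7:R; in-air after throw: [b1@5:R b2@7:R]
Beat 2 (L): throw ball3 h=7 -> lands@9:R; in-air after throw: [b1@5:R b2@7:R b3@9:R]
Beat 3 (R): throw ball4 h=8 -> lands@11:R; in-air after throw: [b1@5:R b2@7:R b3@9:R b4@11:R]
Beat 4 (L): throw ball5 h=4 -> lands@8:L; in-air after throw: [b1@5:R b2@7:R b5@8:L b3@9:R b4@11:R]
Beat 5 (R): throw ball1 h=5 -> lands@10:L; in-air after throw: [b2@7:R b5@8:L b3@9:R b1@10:L b4@11:R]
Beat 6 (L): throw ball6 h=6 -> lands@12:L; in-air after throw: [b2@7:R b5@8:L b3@9:R b1@10:L b4@11:R b6@12:L]
Beat 7 (R): throw ball2 h=7 -> lands@14:L; in-air after throw: [b5@8:L b3@9:R b1@10:L b4@11:R b6@12:L b2@14:L]
Beat 8 (L): throw ball5 h=8 -> lands@16:L; in-air after throw: [b3@9:R b1@10:L b4@11:R b6@12:L b2@14:L b5@16:L]
Beat 9 (R): throw ball3 h=4 -> lands@13:R; in-air after throw: [b1@10:L b4@11:R b6@12:L b3@13:R b2@14:L b5@16:L]
Beat 10 (L): throw ball1 h=5 -> lands@15:R; in-air after throw: [b4@11:R b6@12:L b3@13:R b2@14:L b1@15:R b5@16:L]
Beat 11 (R): throw ball4 h=6 -> lands@17:R; in-air after throw: [b6@12:L b3@13:R b2@14:L b1@15:R b5@16:L b4@17:R]
Beat 12 (L): throw ball6 h=7 -> lands@19:R; in-air after throw: [b3@13:R b2@14:L b1@15:R b5@16:L b4@17:R b6@19:R]
Beat 13 (R): throw ball3 h=8 -> lands@21:R; in-air after throw: [b2@14:L b1@15:R b5@16:L b4@17:R b6@19:R b3@21:R]
Beat 14 (L): throw ball2 h=4 -> lands@18:L; in-air after throw: [b1@15:R b5@16:L b4@17:R b2@18:L b6@19:R b3@21:R]
Ball 4: thrown@3 h=8 -> first land @11; rethrown@11 h=6 -> second land @17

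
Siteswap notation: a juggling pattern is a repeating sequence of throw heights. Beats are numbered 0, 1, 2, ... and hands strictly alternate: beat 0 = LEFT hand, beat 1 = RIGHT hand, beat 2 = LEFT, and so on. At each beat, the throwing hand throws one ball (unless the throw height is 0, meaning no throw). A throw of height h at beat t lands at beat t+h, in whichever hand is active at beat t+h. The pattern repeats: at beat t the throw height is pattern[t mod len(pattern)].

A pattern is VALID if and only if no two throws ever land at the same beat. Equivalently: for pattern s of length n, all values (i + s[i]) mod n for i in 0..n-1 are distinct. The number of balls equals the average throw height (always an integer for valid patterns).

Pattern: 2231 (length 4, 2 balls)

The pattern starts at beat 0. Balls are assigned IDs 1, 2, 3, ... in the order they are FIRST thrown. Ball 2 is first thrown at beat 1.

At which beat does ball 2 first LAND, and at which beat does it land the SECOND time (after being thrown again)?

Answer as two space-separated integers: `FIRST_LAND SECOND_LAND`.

Beat 0 (L): throw ball1 h=2 -> lands@2:L; in-air after throw: [b1@2:L]
Beat 1 (R): throw ball2 h=2 -> lands@3:R; in-air after throw: [b1@2:L b2@3:R]
Beat 2 (L): throw ball1 h=3 -> lands@5:R; in-air after throw: [b2@3:R b1@5:R]
Beat 3 (R): throw ball2 h=1 -> lands@4:L; in-air after throw: [b2@4:L b1@5:R]
Beat 4 (L): throw ball2 h=2 -> lands@6:L; in-air after throw: [b1@5:R b2@6:L]
Ball 2: thrown@1 h=2 -> first land @3; rethrown@3 h=1 -> second land @4

Answer: 3 4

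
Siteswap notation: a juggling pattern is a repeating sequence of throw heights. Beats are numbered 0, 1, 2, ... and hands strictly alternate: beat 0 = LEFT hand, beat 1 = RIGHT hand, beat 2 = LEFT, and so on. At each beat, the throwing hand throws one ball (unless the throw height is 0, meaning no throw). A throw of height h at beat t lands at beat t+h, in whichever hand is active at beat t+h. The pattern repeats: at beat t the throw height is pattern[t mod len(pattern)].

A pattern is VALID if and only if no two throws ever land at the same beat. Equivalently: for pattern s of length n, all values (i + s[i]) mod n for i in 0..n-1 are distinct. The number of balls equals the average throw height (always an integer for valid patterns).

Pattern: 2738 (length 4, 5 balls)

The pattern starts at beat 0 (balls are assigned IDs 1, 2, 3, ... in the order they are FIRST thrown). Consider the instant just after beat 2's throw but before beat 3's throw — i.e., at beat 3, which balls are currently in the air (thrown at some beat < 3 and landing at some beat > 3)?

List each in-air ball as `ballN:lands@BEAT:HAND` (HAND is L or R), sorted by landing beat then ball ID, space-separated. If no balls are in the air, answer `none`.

Answer: ball1:lands@5:R ball2:lands@8:L

Derivation:
Beat 0 (L): throw ball1 h=2 -> lands@2:L; in-air after throw: [b1@2:L]
Beat 1 (R): throw ball2 h=7 -> lands@8:L; in-air after throw: [b1@2:L b2@8:L]
Beat 2 (L): throw ball1 h=3 -> lands@5:R; in-air after throw: [b1@5:R b2@8:L]
Beat 3 (R): throw ball3 h=8 -> lands@11:R; in-air after throw: [b1@5:R b2@8:L b3@11:R]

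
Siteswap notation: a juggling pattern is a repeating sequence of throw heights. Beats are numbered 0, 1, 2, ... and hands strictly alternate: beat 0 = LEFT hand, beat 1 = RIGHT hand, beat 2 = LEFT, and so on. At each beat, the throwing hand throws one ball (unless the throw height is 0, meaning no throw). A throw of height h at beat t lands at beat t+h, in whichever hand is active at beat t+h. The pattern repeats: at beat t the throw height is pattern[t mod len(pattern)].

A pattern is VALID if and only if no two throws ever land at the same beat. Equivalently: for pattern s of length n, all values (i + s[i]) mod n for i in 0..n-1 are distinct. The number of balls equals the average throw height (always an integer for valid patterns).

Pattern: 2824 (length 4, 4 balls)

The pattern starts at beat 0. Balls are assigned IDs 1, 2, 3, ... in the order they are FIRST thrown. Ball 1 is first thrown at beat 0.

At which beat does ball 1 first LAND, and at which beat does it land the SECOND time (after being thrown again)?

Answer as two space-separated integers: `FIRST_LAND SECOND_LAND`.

Answer: 2 4

Derivation:
Beat 0 (L): throw ball1 h=2 -> lands@2:L; in-air after throw: [b1@2:L]
Beat 1 (R): throw ball2 h=8 -> lands@9:R; in-air after throw: [b1@2:L b2@9:R]
Beat 2 (L): throw ball1 h=2 -> lands@4:L; in-air after throw: [b1@4:L b2@9:R]
Beat 3 (R): throw ball3 h=4 -> lands@7:R; in-air after throw: [b1@4:L b3@7:R b2@9:R]
Beat 4 (L): throw ball1 h=2 -> lands@6:L; in-air after throw: [b1@6:L b3@7:R b2@9:R]
Ball 1: thrown@0 h=2 -> first land @2; rethrown@2 h=2 -> second land @4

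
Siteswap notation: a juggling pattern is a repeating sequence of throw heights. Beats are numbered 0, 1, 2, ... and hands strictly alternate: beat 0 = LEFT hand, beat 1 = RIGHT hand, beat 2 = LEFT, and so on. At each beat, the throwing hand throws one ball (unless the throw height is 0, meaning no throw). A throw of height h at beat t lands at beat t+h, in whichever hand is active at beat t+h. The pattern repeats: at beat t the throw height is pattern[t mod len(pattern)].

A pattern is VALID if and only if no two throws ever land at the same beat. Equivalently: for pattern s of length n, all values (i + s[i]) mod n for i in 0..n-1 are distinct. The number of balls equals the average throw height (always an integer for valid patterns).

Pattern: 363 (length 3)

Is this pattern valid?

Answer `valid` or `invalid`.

i=0: (i + s[i]) mod n = (0 + 3) mod 3 = 0
i=1: (i + s[i]) mod n = (1 + 6) mod 3 = 1
i=2: (i + s[i]) mod n = (2 + 3) mod 3 = 2
Residues: [0, 1, 2], distinct: True

Answer: valid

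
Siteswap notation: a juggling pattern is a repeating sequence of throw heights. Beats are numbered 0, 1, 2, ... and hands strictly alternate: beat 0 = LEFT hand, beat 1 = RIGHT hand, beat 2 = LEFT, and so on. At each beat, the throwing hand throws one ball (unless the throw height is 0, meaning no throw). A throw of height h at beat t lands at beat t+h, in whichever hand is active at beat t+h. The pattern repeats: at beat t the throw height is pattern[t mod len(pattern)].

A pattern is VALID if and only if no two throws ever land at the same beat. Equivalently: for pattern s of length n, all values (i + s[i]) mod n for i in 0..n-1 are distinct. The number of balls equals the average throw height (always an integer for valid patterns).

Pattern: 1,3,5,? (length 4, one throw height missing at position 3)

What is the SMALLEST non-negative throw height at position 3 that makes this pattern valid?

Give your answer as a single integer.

i=0: (0 + 1) mod 4 = 1
i=1: (1 + 3) mod 4 = 0
i=2: (2 + 5) mod 4 = 3
i=3: s[i]=? (unknown)
Known residues: [0, 1, 3]; need a permutation of 0..3, so missing residue r = 2
Need (3 + s) mod 4 = 2; smallest s = (2 - 3) mod 4 = 3

Answer: 3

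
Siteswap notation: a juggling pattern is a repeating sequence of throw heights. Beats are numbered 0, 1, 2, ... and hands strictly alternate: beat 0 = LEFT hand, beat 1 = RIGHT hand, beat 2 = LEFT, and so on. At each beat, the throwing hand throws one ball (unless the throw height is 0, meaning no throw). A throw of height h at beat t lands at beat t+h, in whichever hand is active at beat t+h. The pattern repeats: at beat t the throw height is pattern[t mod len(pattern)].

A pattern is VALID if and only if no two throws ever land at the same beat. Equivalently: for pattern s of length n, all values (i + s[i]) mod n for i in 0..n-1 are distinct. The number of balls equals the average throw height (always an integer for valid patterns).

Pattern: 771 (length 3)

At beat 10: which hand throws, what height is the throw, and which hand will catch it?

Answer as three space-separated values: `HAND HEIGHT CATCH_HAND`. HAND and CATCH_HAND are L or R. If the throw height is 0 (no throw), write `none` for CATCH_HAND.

Beat 10: 10 mod 2 = 0, so hand = L
Throw height = pattern[10 mod 3] = pattern[1] = 7
Lands at beat 10+7=17, 17 mod 2 = 1, so catch hand = R

Answer: L 7 R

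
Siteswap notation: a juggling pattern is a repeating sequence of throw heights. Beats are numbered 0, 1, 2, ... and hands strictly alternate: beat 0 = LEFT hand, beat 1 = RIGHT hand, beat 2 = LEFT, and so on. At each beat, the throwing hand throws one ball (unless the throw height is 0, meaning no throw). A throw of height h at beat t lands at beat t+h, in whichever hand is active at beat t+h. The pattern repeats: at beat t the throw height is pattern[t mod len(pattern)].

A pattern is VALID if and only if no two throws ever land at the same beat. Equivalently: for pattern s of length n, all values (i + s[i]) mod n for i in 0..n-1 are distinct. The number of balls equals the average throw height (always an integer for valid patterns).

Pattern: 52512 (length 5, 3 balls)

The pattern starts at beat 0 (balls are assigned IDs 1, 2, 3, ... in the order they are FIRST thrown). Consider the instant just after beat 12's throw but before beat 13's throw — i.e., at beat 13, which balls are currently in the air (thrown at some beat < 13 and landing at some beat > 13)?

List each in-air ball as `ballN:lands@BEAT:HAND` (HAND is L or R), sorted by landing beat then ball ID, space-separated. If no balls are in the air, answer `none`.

Beat 0 (L): throw ball1 h=5 -> lands@5:R; in-air after throw: [b1@5:R]
Beat 1 (R): throw ball2 h=2 -> lands@3:R; in-air after throw: [b2@3:R b1@5:R]
Beat 2 (L): throw ball3 h=5 -> lands@7:R; in-air after throw: [b2@3:R b1@5:R b3@7:R]
Beat 3 (R): throw ball2 h=1 -> lands@4:L; in-air after throw: [b2@4:L b1@5:R b3@7:R]
Beat 4 (L): throw ball2 h=2 -> lands@6:L; in-air after throw: [b1@5:R b2@6:L b3@7:R]
Beat 5 (R): throw ball1 h=5 -> lands@10:L; in-air after throw: [b2@6:L b3@7:R b1@10:L]
Beat 6 (L): throw ball2 h=2 -> lands@8:L; in-air after throw: [b3@7:R b2@8:L b1@10:L]
Beat 7 (R): throw ball3 h=5 -> lands@12:L; in-air after throw: [b2@8:L b1@10:L b3@12:L]
Beat 8 (L): throw ball2 h=1 -> lands@9:R; in-air after throw: [b2@9:R b1@10:L b3@12:L]
Beat 9 (R): throw ball2 h=2 -> lands@11:R; in-air after throw: [b1@10:L b2@11:R b3@12:L]
Beat 10 (L): throw ball1 h=5 -> lands@15:R; in-air after throw: [b2@11:R b3@12:L b1@15:R]
Beat 11 (R): throw ball2 h=2 -> lands@13:R; in-air after throw: [b3@12:L b2@13:R b1@15:R]
Beat 12 (L): throw ball3 h=5 -> lands@17:R; in-air after throw: [b2@13:R b1@15:R b3@17:R]
Beat 13 (R): throw ball2 h=1 -> lands@14:L; in-air after throw: [b2@14:L b1@15:R b3@17:R]

Answer: ball1:lands@15:R ball3:lands@17:R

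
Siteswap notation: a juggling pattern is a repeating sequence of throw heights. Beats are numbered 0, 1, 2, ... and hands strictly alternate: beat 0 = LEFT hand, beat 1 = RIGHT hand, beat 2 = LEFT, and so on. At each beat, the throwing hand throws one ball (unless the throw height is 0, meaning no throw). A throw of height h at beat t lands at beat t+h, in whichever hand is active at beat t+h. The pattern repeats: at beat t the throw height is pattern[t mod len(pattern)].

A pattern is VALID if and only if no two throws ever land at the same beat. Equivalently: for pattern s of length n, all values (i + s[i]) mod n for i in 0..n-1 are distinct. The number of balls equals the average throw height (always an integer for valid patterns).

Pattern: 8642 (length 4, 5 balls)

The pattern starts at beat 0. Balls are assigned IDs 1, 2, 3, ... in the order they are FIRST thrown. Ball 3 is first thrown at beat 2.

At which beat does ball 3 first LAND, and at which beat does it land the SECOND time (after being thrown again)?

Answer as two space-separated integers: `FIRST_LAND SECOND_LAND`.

Beat 0 (L): throw ball1 h=8 -> lands@8:L; in-air after throw: [b1@8:L]
Beat 1 (R): throw ball2 h=6 -> lands@7:R; in-air after throw: [b2@7:R b1@8:L]
Beat 2 (L): throw ball3 h=4 -> lands@6:L; in-air after throw: [b3@6:L b2@7:R b1@8:L]
Beat 3 (R): throw ball4 h=2 -> lands@5:R; in-air after throw: [b4@5:R b3@6:L b2@7:R b1@8:L]
Beat 4 (L): throw ball5 h=8 -> lands@12:L; in-air after throw: [b4@5:R b3@6:L b2@7:R b1@8:L b5@12:L]
Beat 5 (R): throw ball4 h=6 -> lands@11:R; in-air after throw: [b3@6:L b2@7:R b1@8:L b4@11:R b5@12:L]
Beat 6 (L): throw ball3 h=4 -> lands@10:L; in-air after throw: [b2@7:R b1@8:L b3@10:L b4@11:R b5@12:L]
Beat 7 (R): throw ball2 h=2 -> lands@9:R; in-air after throw: [b1@8:L b2@9:R b3@10:L b4@11:R b5@12:L]
Beat 8 (L): throw ball1 h=8 -> lands@16:L; in-air after throw: [b2@9:R b3@10:L b4@11:R b5@12:L b1@16:L]
Beat 9 (R): throw ball2 h=6 -> lands@15:R; in-air after throw: [b3@10:L b4@11:R b5@12:L b2@15:R b1@16:L]
Beat 10 (L): throw ball3 h=4 -> lands@14:L; in-air after throw: [b4@11:R b5@12:L b3@14:L b2@15:R b1@16:L]
Ball 3: thrown@2 h=4 -> first land @6; rethrown@6 h=4 -> second land @10

Answer: 6 10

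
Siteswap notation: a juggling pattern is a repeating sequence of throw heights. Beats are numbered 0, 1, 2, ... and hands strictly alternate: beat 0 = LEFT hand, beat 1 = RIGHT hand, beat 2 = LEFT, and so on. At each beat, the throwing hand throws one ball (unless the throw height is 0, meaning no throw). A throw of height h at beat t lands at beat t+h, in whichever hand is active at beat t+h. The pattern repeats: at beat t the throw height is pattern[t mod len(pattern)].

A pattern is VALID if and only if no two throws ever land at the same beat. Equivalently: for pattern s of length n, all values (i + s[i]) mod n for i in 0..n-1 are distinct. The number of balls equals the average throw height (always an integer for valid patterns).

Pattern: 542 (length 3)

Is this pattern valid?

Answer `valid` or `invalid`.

i=0: (i + s[i]) mod n = (0 + 5) mod 3 = 2
i=1: (i + s[i]) mod n = (1 + 4) mod 3 = 2
i=2: (i + s[i]) mod n = (2 + 2) mod 3 = 1
Residues: [2, 2, 1], distinct: False

Answer: invalid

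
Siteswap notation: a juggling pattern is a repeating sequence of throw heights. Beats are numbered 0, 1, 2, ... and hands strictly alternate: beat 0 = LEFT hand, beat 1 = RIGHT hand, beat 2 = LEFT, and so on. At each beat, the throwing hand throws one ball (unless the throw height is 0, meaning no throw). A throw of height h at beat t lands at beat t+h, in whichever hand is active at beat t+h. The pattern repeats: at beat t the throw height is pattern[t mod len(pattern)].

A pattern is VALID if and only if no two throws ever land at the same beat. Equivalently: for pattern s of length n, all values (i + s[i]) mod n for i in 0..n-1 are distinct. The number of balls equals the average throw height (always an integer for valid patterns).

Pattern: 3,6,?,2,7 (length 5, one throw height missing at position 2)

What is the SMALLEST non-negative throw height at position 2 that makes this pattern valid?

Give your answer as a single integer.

i=0: (0 + 3) mod 5 = 3
i=1: (1 + 6) mod 5 = 2
i=2: s[i]=? (unknown)
i=3: (3 + 2) mod 5 = 0
i=4: (4 + 7) mod 5 = 1
Known residues: [0, 1, 2, 3]; need a permutation of 0..4, so missing residue r = 4
Need (2 + s) mod 5 = 4; smallest s = (4 - 2) mod 5 = 2

Answer: 2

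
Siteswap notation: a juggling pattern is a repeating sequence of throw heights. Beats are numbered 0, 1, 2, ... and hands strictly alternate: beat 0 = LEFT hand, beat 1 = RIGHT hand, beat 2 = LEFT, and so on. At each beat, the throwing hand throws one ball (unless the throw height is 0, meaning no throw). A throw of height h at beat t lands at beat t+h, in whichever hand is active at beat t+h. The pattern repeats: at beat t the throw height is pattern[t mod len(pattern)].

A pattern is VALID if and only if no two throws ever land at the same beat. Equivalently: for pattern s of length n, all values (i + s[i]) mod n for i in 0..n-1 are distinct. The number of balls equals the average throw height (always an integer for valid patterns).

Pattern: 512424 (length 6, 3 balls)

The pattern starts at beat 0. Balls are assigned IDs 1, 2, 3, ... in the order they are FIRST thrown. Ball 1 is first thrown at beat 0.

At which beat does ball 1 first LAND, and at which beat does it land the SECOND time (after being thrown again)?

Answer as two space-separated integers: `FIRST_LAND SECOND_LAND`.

Beat 0 (L): throw ball1 h=5 -> lands@5:R; in-air after throw: [b1@5:R]
Beat 1 (R): throw ball2 h=1 -> lands@2:L; in-air after throw: [b2@2:L b1@5:R]
Beat 2 (L): throw ball2 h=2 -> lands@4:L; in-air after throw: [b2@4:L b1@5:R]
Beat 3 (R): throw ball3 h=4 -> lands@7:R; in-air after throw: [b2@4:L b1@5:R b3@7:R]
Beat 4 (L): throw ball2 h=2 -> lands@6:L; in-air after throw: [b1@5:R b2@6:L b3@7:R]
Beat 5 (R): throw ball1 h=4 -> lands@9:R; in-air after throw: [b2@6:L b3@7:R b1@9:R]
Beat 6 (L): throw ball2 h=5 -> lands@11:R; in-air after throw: [b3@7:R b1@9:R b2@11:R]
Beat 7 (R): throw ball3 h=1 -> lands@8:L; in-air after throw: [b3@8:L b1@9:R b2@11:R]
Beat 8 (L): throw ball3 h=2 -> lands@10:L; in-air after throw: [b1@9:R b3@10:L b2@11:R]
Beat 9 (R): throw ball1 h=4 -> lands@13:R; in-air after throw: [b3@10:L b2@11:R b1@13:R]
Ball 1: thrown@0 h=5 -> first land @5; rethrown@5 h=4 -> second land @9

Answer: 5 9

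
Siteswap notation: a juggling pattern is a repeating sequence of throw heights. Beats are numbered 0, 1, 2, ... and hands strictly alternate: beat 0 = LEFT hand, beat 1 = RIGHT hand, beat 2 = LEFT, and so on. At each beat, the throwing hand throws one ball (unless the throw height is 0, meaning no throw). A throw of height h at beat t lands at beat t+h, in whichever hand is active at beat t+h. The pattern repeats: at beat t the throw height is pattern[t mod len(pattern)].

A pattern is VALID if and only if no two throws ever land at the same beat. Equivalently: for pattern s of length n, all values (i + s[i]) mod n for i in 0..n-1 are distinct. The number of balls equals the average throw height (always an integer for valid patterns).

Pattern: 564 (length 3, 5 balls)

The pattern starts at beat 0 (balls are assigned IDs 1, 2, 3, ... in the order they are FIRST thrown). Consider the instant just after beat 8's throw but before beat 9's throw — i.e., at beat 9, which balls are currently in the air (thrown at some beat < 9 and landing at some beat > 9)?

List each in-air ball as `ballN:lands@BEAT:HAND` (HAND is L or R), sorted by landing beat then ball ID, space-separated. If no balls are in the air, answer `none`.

Beat 0 (L): throw ball1 h=5 -> lands@5:R; in-air after throw: [b1@5:R]
Beat 1 (R): throw ball2 h=6 -> lands@7:R; in-air after throw: [b1@5:R b2@7:R]
Beat 2 (L): throw ball3 h=4 -> lands@6:L; in-air after throw: [b1@5:R b3@6:L b2@7:R]
Beat 3 (R): throw ball4 h=5 -> lands@8:L; in-air after throw: [b1@5:R b3@6:L b2@7:R b4@8:L]
Beat 4 (L): throw ball5 h=6 -> lands@10:L; in-air after throw: [b1@5:R b3@6:L b2@7:R b4@8:L b5@10:L]
Beat 5 (R): throw ball1 h=4 -> lands@9:R; in-air after throw: [b3@6:L b2@7:R b4@8:L b1@9:R b5@10:L]
Beat 6 (L): throw ball3 h=5 -> lands@11:R; in-air after throw: [b2@7:R b4@8:L b1@9:R b5@10:L b3@11:R]
Beat 7 (R): throw ball2 h=6 -> lands@13:R; in-air after throw: [b4@8:L b1@9:R b5@10:L b3@11:R b2@13:R]
Beat 8 (L): throw ball4 h=4 -> lands@12:L; in-air after throw: [b1@9:R b5@10:L b3@11:R b4@12:L b2@13:R]
Beat 9 (R): throw ball1 h=5 -> lands@14:L; in-air after throw: [b5@10:L b3@11:R b4@12:L b2@13:R b1@14:L]

Answer: ball5:lands@10:L ball3:lands@11:R ball4:lands@12:L ball2:lands@13:R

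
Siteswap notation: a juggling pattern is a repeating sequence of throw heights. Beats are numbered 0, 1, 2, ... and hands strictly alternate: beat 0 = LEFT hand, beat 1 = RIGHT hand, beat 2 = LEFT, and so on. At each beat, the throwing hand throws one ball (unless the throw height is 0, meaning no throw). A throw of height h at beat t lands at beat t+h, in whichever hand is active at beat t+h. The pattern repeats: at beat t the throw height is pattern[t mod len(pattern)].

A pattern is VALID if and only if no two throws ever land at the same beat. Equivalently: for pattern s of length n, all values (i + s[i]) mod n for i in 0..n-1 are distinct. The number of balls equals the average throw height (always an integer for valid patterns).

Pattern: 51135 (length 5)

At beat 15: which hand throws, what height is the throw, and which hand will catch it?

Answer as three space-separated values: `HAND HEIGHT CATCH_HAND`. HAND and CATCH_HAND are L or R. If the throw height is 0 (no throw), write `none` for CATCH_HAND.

Answer: R 5 L

Derivation:
Beat 15: 15 mod 2 = 1, so hand = R
Throw height = pattern[15 mod 5] = pattern[0] = 5
Lands at beat 15+5=20, 20 mod 2 = 0, so catch hand = L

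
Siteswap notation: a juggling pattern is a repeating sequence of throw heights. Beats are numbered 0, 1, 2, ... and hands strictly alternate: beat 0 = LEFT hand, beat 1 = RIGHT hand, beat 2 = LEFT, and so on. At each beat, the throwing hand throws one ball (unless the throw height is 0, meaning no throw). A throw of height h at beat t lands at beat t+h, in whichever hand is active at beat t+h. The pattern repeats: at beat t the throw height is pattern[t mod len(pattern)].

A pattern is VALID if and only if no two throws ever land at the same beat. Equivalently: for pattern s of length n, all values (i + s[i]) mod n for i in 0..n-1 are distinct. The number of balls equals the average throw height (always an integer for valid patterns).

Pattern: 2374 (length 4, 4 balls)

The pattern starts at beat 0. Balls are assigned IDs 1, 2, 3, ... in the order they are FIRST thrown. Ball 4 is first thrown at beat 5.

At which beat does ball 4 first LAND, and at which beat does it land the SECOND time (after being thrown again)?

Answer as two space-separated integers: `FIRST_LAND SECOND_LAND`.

Answer: 8 10

Derivation:
Beat 0 (L): throw ball1 h=2 -> lands@2:L; in-air after throw: [b1@2:L]
Beat 1 (R): throw ball2 h=3 -> lands@4:L; in-air after throw: [b1@2:L b2@4:L]
Beat 2 (L): throw ball1 h=7 -> lands@9:R; in-air after throw: [b2@4:L b1@9:R]
Beat 3 (R): throw ball3 h=4 -> lands@7:R; in-air after throw: [b2@4:L b3@7:R b1@9:R]
Beat 4 (L): throw ball2 h=2 -> lands@6:L; in-air after throw: [b2@6:L b3@7:R b1@9:R]
Beat 5 (R): throw ball4 h=3 -> lands@8:L; in-air after throw: [b2@6:L b3@7:R b4@8:L b1@9:R]
Beat 6 (L): throw ball2 h=7 -> lands@13:R; in-air after throw: [b3@7:R b4@8:L b1@9:R b2@13:R]
Beat 7 (R): throw ball3 h=4 -> lands@11:R; in-air after throw: [b4@8:L b1@9:R b3@11:R b2@13:R]
Beat 8 (L): throw ball4 h=2 -> lands@10:L; in-air after throw: [b1@9:R b4@10:L b3@11:R b2@13:R]
Beat 9 (R): throw ball1 h=3 -> lands@12:L; in-air after throw: [b4@10:L b3@11:R b1@12:L b2@13:R]
Beat 10 (L): throw ball4 h=7 -> lands@17:R; in-air after throw: [b3@11:R b1@12:L b2@13:R b4@17:R]
Ball 4: thrown@5 h=3 -> first land @8; rethrown@8 h=2 -> second land @10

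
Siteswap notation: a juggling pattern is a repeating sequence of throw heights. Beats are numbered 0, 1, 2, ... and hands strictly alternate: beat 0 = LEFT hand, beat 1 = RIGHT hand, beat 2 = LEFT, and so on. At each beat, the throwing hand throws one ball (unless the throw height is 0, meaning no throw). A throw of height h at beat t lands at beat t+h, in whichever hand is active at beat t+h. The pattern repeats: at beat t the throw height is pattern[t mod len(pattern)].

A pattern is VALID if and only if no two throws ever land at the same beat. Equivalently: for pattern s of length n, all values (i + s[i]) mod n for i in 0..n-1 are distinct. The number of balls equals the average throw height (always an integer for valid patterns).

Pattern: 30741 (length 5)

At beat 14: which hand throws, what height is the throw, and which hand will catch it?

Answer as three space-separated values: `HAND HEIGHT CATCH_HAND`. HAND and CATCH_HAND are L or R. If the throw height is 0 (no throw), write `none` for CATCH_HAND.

Answer: L 1 R

Derivation:
Beat 14: 14 mod 2 = 0, so hand = L
Throw height = pattern[14 mod 5] = pattern[4] = 1
Lands at beat 14+1=15, 15 mod 2 = 1, so catch hand = R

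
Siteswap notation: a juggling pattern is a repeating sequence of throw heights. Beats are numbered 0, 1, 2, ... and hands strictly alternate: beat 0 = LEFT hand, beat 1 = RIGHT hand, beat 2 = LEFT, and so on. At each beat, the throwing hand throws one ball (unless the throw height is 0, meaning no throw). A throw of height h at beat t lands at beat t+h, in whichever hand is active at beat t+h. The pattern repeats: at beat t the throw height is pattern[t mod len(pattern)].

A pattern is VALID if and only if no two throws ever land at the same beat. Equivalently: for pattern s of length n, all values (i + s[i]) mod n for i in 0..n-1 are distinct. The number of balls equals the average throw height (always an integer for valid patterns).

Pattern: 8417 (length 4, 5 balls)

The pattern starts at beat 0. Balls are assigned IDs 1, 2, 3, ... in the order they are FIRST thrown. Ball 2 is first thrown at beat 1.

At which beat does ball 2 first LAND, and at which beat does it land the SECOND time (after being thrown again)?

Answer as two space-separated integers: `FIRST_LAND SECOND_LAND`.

Beat 0 (L): throw ball1 h=8 -> lands@8:L; in-air after throw: [b1@8:L]
Beat 1 (R): throw ball2 h=4 -> lands@5:R; in-air after throw: [b2@5:R b1@8:L]
Beat 2 (L): throw ball3 h=1 -> lands@3:R; in-air after throw: [b3@3:R b2@5:R b1@8:L]
Beat 3 (R): throw ball3 h=7 -> lands@10:L; in-air after throw: [b2@5:R b1@8:L b3@10:L]
Beat 4 (L): throw ball4 h=8 -> lands@12:L; in-air after throw: [b2@5:R b1@8:L b3@10:L b4@12:L]
Beat 5 (R): throw ball2 h=4 -> lands@9:R; in-air after throw: [b1@8:L b2@9:R b3@10:L b4@12:L]
Beat 6 (L): throw ball5 h=1 -> lands@7:R; in-air after throw: [b5@7:R b1@8:L b2@9:R b3@10:L b4@12:L]
Beat 7 (R): throw ball5 h=7 -> lands@14:L; in-air after throw: [b1@8:L b2@9:R b3@10:L b4@12:L b5@14:L]
Beat 8 (L): throw ball1 h=8 -> lands@16:L; in-air after throw: [b2@9:R b3@10:L b4@12:L b5@14:L b1@16:L]
Beat 9 (R): throw ball2 h=4 -> lands@13:R; in-air after throw: [b3@10:L b4@12:L b2@13:R b5@14:L b1@16:L]
Ball 2: thrown@1 h=4 -> first land @5; rethrown@5 h=4 -> second land @9

Answer: 5 9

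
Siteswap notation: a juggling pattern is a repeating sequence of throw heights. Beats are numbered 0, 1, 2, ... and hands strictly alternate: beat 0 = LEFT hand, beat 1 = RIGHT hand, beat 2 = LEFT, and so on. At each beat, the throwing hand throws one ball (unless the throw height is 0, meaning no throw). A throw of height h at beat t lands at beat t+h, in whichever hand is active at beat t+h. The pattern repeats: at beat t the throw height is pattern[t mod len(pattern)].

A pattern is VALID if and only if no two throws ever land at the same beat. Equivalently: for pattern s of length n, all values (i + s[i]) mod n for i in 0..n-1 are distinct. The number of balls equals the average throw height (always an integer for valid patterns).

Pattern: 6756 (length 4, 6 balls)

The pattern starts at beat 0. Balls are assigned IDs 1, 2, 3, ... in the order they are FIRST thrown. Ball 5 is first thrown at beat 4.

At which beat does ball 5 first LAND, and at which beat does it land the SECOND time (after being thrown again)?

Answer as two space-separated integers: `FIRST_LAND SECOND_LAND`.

Answer: 10 15

Derivation:
Beat 0 (L): throw ball1 h=6 -> lands@6:L; in-air after throw: [b1@6:L]
Beat 1 (R): throw ball2 h=7 -> lands@8:L; in-air after throw: [b1@6:L b2@8:L]
Beat 2 (L): throw ball3 h=5 -> lands@7:R; in-air after throw: [b1@6:L b3@7:R b2@8:L]
Beat 3 (R): throw ball4 h=6 -> lands@9:R; in-air after throw: [b1@6:L b3@7:R b2@8:L b4@9:R]
Beat 4 (L): throw ball5 h=6 -> lands@10:L; in-air after throw: [b1@6:L b3@7:R b2@8:L b4@9:R b5@10:L]
Beat 5 (R): throw ball6 h=7 -> lands@12:L; in-air after throw: [b1@6:L b3@7:R b2@8:L b4@9:R b5@10:L b6@12:L]
Beat 6 (L): throw ball1 h=5 -> lands@11:R; in-air after throw: [b3@7:R b2@8:L b4@9:R b5@10:L b1@11:R b6@12:L]
Beat 7 (R): throw ball3 h=6 -> lands@13:R; in-air after throw: [b2@8:L b4@9:R b5@10:L b1@11:R b6@12:L b3@13:R]
Beat 8 (L): throw ball2 h=6 -> lands@14:L; in-air after throw: [b4@9:R b5@10:L b1@11:R b6@12:L b3@13:R b2@14:L]
Beat 9 (R): throw ball4 h=7 -> lands@16:L; in-air after throw: [b5@10:L b1@11:R b6@12:L b3@13:R b2@14:L b4@16:L]
Beat 10 (L): throw ball5 h=5 -> lands@15:R; in-air after throw: [b1@11:R b6@12:L b3@13:R b2@14:L b5@15:R b4@16:L]
Beat 11 (R): throw ball1 h=6 -> lands@17:R; in-air after throw: [b6@12:L b3@13:R b2@14:L b5@15:R b4@16:L b1@17:R]
Beat 12 (L): throw ball6 h=6 -> lands@18:L; in-air after throw: [b3@13:R b2@14:L b5@15:R b4@16:L b1@17:R b6@18:L]
Beat 13 (R): throw ball3 h=7 -> lands@20:L; in-air after throw: [b2@14:L b5@15:R b4@16:L b1@17:R b6@18:L b3@20:L]
Beat 14 (L): throw ball2 h=5 -> lands@19:R; in-air after throw: [b5@15:R b4@16:L b1@17:R b6@18:L b2@19:R b3@20:L]
Beat 15 (R): throw ball5 h=6 -> lands@21:R; in-air after throw: [b4@16:L b1@17:R b6@18:L b2@19:R b3@20:L b5@21:R]
Ball 5: thrown@4 h=6 -> first land @10; rethrown@10 h=5 -> second land @15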